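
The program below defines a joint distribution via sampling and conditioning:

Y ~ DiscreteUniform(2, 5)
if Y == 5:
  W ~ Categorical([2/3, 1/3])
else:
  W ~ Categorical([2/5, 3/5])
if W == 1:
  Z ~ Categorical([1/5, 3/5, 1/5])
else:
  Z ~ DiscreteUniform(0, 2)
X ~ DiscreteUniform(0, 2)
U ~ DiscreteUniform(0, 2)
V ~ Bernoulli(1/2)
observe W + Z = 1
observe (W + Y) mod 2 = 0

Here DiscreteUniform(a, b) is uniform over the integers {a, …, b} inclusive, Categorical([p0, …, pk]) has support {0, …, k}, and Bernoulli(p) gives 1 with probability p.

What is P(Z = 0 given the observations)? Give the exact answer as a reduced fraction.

Enumerate traces; 72 have nonzero weight after conditioning:
  (Y=2, W=0, Z=1, X=0, U=0, V=0) weight 1/540
  (Y=2, W=0, Z=1, X=0, U=0, V=1) weight 1/540
  (Y=2, W=0, Z=1, X=0, U=1, V=0) weight 1/540
  (Y=2, W=0, Z=1, X=0, U=1, V=1) weight 1/540
  (Y=2, W=0, Z=1, X=0, U=2, V=0) weight 1/540
  (Y=2, W=0, Z=1, X=0, U=2, V=1) weight 1/540
  (Y=2, W=0, Z=1, X=1, U=0, V=0) weight 1/540
  (Y=2, W=0, Z=1, X=1, U=0, V=1) weight 1/540
  (Y=3, W=1, Z=0, X=0, U=0, V=0) weight 1/600
  … 63 more
Group by Z:
  weight(Z=0) = 7/150
  weight(Z=1) = 1/15
Total weight = 7/150 + 1/15 = 17/150
P(Z=0 | obs) = 7/150 / 17/150 = 7/17
P(Z=1 | obs) = 1/15 / 17/150 = 10/17

P(Z = 0 | obs) = 7/17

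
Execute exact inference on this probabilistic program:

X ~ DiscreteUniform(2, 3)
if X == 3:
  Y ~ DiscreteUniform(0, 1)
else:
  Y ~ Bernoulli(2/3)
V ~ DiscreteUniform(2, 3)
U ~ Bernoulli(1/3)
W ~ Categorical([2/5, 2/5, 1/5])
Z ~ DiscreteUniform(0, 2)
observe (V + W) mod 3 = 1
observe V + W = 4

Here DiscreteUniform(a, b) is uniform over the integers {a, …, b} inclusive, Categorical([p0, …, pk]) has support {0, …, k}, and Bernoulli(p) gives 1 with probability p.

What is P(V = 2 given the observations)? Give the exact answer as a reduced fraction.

P(V = 2 | obs) = 1/3

Enumerate traces; 48 have nonzero weight after conditioning:
  (X=2, Y=0, V=2, U=0, W=2, Z=0) weight 1/270
  (X=2, Y=0, V=2, U=0, W=2, Z=1) weight 1/270
  (X=2, Y=0, V=2, U=0, W=2, Z=2) weight 1/270
  (X=2, Y=0, V=2, U=1, W=2, Z=0) weight 1/540
  (X=2, Y=0, V=2, U=1, W=2, Z=1) weight 1/540
  (X=2, Y=0, V=2, U=1, W=2, Z=2) weight 1/540
  (X=2, Y=0, V=3, U=0, W=1, Z=0) weight 1/135
  (X=2, Y=0, V=3, U=0, W=1, Z=1) weight 1/135
  … 40 more
Group by V:
  weight(V=2) = 1/10
  weight(V=3) = 1/5
Total weight = 1/10 + 1/5 = 3/10
P(V=2 | obs) = 1/10 / 3/10 = 1/3
P(V=3 | obs) = 1/5 / 3/10 = 2/3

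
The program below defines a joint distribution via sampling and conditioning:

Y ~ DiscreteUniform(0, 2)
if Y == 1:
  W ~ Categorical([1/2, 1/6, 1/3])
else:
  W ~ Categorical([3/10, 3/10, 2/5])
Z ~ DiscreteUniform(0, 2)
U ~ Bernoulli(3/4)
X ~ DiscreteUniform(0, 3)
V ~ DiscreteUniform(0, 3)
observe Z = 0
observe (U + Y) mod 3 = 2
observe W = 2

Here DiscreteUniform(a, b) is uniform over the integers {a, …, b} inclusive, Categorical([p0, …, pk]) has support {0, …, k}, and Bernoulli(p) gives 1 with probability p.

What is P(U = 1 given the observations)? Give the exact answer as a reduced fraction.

P(U = 1 | obs) = 5/7

Enumerate traces; 32 have nonzero weight after conditioning:
  (Y=1, W=2, Z=0, U=1, X=0, V=0) weight 1/576
  (Y=1, W=2, Z=0, U=1, X=0, V=1) weight 1/576
  (Y=1, W=2, Z=0, U=1, X=0, V=2) weight 1/576
  (Y=1, W=2, Z=0, U=1, X=0, V=3) weight 1/576
  (Y=1, W=2, Z=0, U=1, X=1, V=0) weight 1/576
  (Y=1, W=2, Z=0, U=1, X=1, V=1) weight 1/576
  (Y=1, W=2, Z=0, U=1, X=1, V=2) weight 1/576
  (Y=1, W=2, Z=0, U=1, X=1, V=3) weight 1/576
  (Y=2, W=2, Z=0, U=0, X=0, V=0) weight 1/1440
  … 23 more
Group by U:
  weight(U=0) = 1/90
  weight(U=1) = 1/36
Total weight = 1/90 + 1/36 = 7/180
P(U=0 | obs) = 1/90 / 7/180 = 2/7
P(U=1 | obs) = 1/36 / 7/180 = 5/7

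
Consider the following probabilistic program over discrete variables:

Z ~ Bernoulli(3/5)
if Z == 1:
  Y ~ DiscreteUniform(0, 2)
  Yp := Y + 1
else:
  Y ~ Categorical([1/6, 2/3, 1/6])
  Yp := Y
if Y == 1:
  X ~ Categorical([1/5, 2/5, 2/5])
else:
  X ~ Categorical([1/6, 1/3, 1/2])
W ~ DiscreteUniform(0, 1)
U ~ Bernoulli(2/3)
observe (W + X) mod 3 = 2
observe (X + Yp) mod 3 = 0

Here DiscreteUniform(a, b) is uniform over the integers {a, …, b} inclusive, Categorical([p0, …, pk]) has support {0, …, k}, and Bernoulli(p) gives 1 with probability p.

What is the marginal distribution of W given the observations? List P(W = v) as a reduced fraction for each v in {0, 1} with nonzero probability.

Enumerate traces; 8 have nonzero weight after conditioning:
  (Z=0, Y=1, X=2, W=0, U=0) weight 4/225
  (Z=0, Y=1, X=2, W=0, U=1) weight 8/225
  (Z=0, Y=2, X=1, W=1, U=0) weight 1/270
  (Z=0, Y=2, X=1, W=1, U=1) weight 1/135
  (Z=1, Y=0, X=2, W=0, U=0) weight 1/60
  (Z=1, Y=0, X=2, W=0, U=1) weight 1/30
  (Z=1, Y=1, X=1, W=1, U=0) weight 1/75
  (Z=1, Y=1, X=1, W=1, U=1) weight 2/75
Group by W:
  weight(W=0) = 31/300
  weight(W=1) = 23/450
Total weight = 31/300 + 23/450 = 139/900
P(W=0 | obs) = 31/300 / 139/900 = 93/139
P(W=1 | obs) = 23/450 / 139/900 = 46/139

P(W=0) = 93/139, P(W=1) = 46/139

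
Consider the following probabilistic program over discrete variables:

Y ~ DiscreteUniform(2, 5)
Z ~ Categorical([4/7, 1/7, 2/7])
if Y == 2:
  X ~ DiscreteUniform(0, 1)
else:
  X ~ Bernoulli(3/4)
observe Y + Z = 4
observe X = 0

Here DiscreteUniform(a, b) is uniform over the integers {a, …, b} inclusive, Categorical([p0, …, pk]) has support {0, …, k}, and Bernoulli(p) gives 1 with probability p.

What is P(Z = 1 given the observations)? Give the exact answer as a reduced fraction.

P(Z = 1 | obs) = 1/9

Enumerate traces; 3 have nonzero weight after conditioning:
  (Y=2, Z=2, X=0) weight 1/28
  (Y=3, Z=1, X=0) weight 1/112
  (Y=4, Z=0, X=0) weight 1/28
Group by Z:
  weight(Z=0) = 1/28
  weight(Z=1) = 1/112
  weight(Z=2) = 1/28
Total weight = 1/28 + 1/112 + 1/28 = 9/112
P(Z=0 | obs) = 1/28 / 9/112 = 4/9
P(Z=1 | obs) = 1/112 / 9/112 = 1/9
P(Z=2 | obs) = 1/28 / 9/112 = 4/9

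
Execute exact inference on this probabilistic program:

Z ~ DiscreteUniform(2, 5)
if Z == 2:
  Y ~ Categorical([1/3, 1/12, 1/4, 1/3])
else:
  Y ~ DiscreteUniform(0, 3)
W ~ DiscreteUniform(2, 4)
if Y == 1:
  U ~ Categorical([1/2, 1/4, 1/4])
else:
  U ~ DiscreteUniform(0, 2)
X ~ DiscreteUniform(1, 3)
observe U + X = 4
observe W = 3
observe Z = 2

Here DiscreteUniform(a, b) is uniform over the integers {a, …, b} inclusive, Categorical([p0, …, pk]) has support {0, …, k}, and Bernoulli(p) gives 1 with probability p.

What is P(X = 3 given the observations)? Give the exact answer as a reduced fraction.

Enumerate traces; 8 have nonzero weight after conditioning:
  (Z=2, Y=0, W=3, U=1, X=3) weight 1/324
  (Z=2, Y=0, W=3, U=2, X=2) weight 1/324
  (Z=2, Y=1, W=3, U=1, X=3) weight 1/1728
  (Z=2, Y=1, W=3, U=2, X=2) weight 1/1728
  (Z=2, Y=2, W=3, U=1, X=3) weight 1/432
  (Z=2, Y=2, W=3, U=2, X=2) weight 1/432
  (Z=2, Y=3, W=3, U=1, X=3) weight 1/324
  (Z=2, Y=3, W=3, U=2, X=2) weight 1/324
Group by X:
  weight(X=2) = 47/5184
  weight(X=3) = 47/5184
Total weight = 47/5184 + 47/5184 = 47/2592
P(X=2 | obs) = 47/5184 / 47/2592 = 1/2
P(X=3 | obs) = 47/5184 / 47/2592 = 1/2

P(X = 3 | obs) = 1/2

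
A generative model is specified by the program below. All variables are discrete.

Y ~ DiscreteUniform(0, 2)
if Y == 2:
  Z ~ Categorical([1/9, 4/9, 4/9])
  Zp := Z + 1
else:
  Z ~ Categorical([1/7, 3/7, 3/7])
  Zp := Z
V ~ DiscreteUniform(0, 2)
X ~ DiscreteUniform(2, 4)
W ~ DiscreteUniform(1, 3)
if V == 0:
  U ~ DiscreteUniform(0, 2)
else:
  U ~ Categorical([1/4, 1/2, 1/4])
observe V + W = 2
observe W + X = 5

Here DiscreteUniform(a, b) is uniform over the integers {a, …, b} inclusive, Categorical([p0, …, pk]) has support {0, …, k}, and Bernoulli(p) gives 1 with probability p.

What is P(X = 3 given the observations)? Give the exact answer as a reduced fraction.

P(X = 3 | obs) = 1/2

Enumerate traces; 54 have nonzero weight after conditioning:
  (Y=0, Z=0, V=0, X=3, W=2, U=0) weight 1/1701
  (Y=0, Z=0, V=0, X=3, W=2, U=1) weight 1/1701
  (Y=0, Z=0, V=0, X=3, W=2, U=2) weight 1/1701
  (Y=0, Z=0, V=1, X=4, W=1, U=0) weight 1/2268
  (Y=0, Z=0, V=1, X=4, W=1, U=1) weight 1/1134
  (Y=0, Z=0, V=1, X=4, W=1, U=2) weight 1/2268
  (Y=0, Z=1, V=0, X=3, W=2, U=0) weight 1/567
  (Y=0, Z=1, V=0, X=3, W=2, U=1) weight 1/567
  … 46 more
Group by X:
  weight(X=3) = 1/27
  weight(X=4) = 1/27
Total weight = 1/27 + 1/27 = 2/27
P(X=3 | obs) = 1/27 / 2/27 = 1/2
P(X=4 | obs) = 1/27 / 2/27 = 1/2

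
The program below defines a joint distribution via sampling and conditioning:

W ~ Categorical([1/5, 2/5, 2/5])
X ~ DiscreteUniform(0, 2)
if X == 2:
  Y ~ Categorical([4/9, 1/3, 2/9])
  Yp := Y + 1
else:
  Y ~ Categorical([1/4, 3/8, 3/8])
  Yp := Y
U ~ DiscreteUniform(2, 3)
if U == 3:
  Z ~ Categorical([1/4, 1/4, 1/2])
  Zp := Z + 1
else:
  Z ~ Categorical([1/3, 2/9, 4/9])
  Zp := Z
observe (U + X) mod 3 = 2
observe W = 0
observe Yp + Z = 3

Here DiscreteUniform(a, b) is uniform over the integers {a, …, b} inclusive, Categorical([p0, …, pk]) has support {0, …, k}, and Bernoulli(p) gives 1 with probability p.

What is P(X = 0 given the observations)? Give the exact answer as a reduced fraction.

P(X = 0 | obs) = 9/22

Enumerate traces; 5 have nonzero weight after conditioning:
  (W=0, X=0, Y=1, U=2, Z=2) weight 1/180
  (W=0, X=0, Y=2, U=2, Z=1) weight 1/360
  (W=0, X=2, Y=0, U=3, Z=2) weight 1/135
  (W=0, X=2, Y=1, U=3, Z=1) weight 1/360
  (W=0, X=2, Y=2, U=3, Z=0) weight 1/540
Group by X:
  weight(X=0) = 1/120
  weight(X=2) = 13/1080
Total weight = 1/120 + 13/1080 = 11/540
P(X=0 | obs) = 1/120 / 11/540 = 9/22
P(X=2 | obs) = 13/1080 / 11/540 = 13/22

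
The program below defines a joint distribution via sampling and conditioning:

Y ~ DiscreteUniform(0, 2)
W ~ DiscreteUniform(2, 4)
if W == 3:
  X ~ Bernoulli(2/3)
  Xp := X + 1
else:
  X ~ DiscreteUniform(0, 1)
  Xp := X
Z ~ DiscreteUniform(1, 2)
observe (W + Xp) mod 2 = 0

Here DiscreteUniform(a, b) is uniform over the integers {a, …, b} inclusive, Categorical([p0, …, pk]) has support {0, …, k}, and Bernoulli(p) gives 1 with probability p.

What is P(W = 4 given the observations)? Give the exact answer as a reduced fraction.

Enumerate traces; 18 have nonzero weight after conditioning:
  (Y=0, W=2, X=0, Z=1) weight 1/36
  (Y=0, W=2, X=0, Z=2) weight 1/36
  (Y=0, W=3, X=0, Z=1) weight 1/54
  (Y=0, W=3, X=0, Z=2) weight 1/54
  (Y=0, W=4, X=0, Z=1) weight 1/36
  (Y=0, W=4, X=0, Z=2) weight 1/36
  (Y=1, W=2, X=0, Z=1) weight 1/36
  (Y=1, W=2, X=0, Z=2) weight 1/36
  … 10 more
Group by W:
  weight(W=2) = 1/6
  weight(W=3) = 1/9
  weight(W=4) = 1/6
Total weight = 1/6 + 1/9 + 1/6 = 4/9
P(W=2 | obs) = 1/6 / 4/9 = 3/8
P(W=3 | obs) = 1/9 / 4/9 = 1/4
P(W=4 | obs) = 1/6 / 4/9 = 3/8

P(W = 4 | obs) = 3/8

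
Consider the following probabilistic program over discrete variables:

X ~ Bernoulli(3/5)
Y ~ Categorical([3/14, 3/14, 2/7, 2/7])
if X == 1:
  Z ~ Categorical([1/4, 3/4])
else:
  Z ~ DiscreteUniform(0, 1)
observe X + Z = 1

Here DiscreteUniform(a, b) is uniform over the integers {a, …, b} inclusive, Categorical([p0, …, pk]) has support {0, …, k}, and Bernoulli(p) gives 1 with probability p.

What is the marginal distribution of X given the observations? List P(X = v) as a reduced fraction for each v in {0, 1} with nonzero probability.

Enumerate traces; 8 have nonzero weight after conditioning:
  (X=0, Y=0, Z=1) weight 3/70
  (X=0, Y=1, Z=1) weight 3/70
  (X=0, Y=2, Z=1) weight 2/35
  (X=0, Y=3, Z=1) weight 2/35
  (X=1, Y=0, Z=0) weight 9/280
  (X=1, Y=1, Z=0) weight 9/280
  (X=1, Y=2, Z=0) weight 3/70
  (X=1, Y=3, Z=0) weight 3/70
Group by X:
  weight(X=0) = 1/5
  weight(X=1) = 3/20
Total weight = 1/5 + 3/20 = 7/20
P(X=0 | obs) = 1/5 / 7/20 = 4/7
P(X=1 | obs) = 3/20 / 7/20 = 3/7

P(X=0) = 4/7, P(X=1) = 3/7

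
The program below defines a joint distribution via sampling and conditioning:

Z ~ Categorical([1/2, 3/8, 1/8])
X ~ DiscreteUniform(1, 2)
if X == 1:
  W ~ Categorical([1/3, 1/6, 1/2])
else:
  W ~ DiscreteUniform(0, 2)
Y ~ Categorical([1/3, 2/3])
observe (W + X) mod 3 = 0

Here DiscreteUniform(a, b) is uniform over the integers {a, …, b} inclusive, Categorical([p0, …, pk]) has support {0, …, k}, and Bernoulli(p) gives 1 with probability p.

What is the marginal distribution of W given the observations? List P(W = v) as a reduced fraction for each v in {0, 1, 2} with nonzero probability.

Enumerate traces; 12 have nonzero weight after conditioning:
  (Z=0, X=1, W=2, Y=0) weight 1/24
  (Z=0, X=1, W=2, Y=1) weight 1/12
  (Z=0, X=2, W=1, Y=0) weight 1/36
  (Z=0, X=2, W=1, Y=1) weight 1/18
  (Z=1, X=1, W=2, Y=0) weight 1/32
  (Z=1, X=1, W=2, Y=1) weight 1/16
  (Z=1, X=2, W=1, Y=0) weight 1/48
  (Z=1, X=2, W=1, Y=1) weight 1/24
  … 4 more
Group by W:
  weight(W=1) = 1/6
  weight(W=2) = 1/4
Total weight = 1/6 + 1/4 = 5/12
P(W=1 | obs) = 1/6 / 5/12 = 2/5
P(W=2 | obs) = 1/4 / 5/12 = 3/5

P(W=1) = 2/5, P(W=2) = 3/5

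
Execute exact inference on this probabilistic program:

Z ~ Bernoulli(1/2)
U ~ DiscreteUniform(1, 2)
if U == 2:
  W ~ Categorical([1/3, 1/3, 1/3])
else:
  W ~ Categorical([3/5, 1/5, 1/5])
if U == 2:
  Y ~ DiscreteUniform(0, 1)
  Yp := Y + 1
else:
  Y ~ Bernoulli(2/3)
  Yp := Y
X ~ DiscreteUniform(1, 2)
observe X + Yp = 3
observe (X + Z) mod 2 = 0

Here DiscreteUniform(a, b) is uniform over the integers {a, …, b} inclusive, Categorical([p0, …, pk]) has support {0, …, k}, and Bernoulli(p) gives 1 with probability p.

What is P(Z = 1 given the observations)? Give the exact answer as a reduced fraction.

Enumerate traces; 9 have nonzero weight after conditioning:
  (Z=0, U=1, W=0, Y=1, X=2) weight 1/20
  (Z=0, U=1, W=1, Y=1, X=2) weight 1/60
  (Z=0, U=1, W=2, Y=1, X=2) weight 1/60
  (Z=0, U=2, W=0, Y=0, X=2) weight 1/48
  (Z=0, U=2, W=1, Y=0, X=2) weight 1/48
  (Z=0, U=2, W=2, Y=0, X=2) weight 1/48
  (Z=1, U=2, W=0, Y=1, X=1) weight 1/48
  (Z=1, U=2, W=1, Y=1, X=1) weight 1/48
  … 1 more
Group by Z:
  weight(Z=0) = 7/48
  weight(Z=1) = 1/16
Total weight = 7/48 + 1/16 = 5/24
P(Z=0 | obs) = 7/48 / 5/24 = 7/10
P(Z=1 | obs) = 1/16 / 5/24 = 3/10

P(Z = 1 | obs) = 3/10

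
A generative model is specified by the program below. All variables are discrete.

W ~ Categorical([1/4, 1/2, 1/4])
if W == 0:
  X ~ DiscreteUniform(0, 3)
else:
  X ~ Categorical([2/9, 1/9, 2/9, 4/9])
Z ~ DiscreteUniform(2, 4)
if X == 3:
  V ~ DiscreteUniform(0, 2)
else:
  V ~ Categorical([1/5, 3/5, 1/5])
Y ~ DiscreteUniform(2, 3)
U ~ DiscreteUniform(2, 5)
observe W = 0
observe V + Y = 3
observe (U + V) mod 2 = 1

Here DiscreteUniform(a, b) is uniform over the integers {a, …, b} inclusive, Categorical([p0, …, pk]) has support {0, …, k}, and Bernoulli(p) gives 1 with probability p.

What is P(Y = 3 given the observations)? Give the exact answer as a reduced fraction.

Enumerate traces; 48 have nonzero weight after conditioning:
  (W=0, X=0, Z=2, V=0, Y=3, U=3) weight 1/1920
  (W=0, X=0, Z=2, V=0, Y=3, U=5) weight 1/1920
  (W=0, X=0, Z=2, V=1, Y=2, U=2) weight 1/640
  (W=0, X=0, Z=2, V=1, Y=2, U=4) weight 1/640
  (W=0, X=0, Z=3, V=0, Y=3, U=3) weight 1/1920
  (W=0, X=0, Z=3, V=0, Y=3, U=5) weight 1/1920
  (W=0, X=0, Z=3, V=1, Y=2, U=2) weight 1/640
  (W=0, X=0, Z=3, V=1, Y=2, U=4) weight 1/640
  … 40 more
Group by Y:
  weight(Y=2) = 1/30
  weight(Y=3) = 7/480
Total weight = 1/30 + 7/480 = 23/480
P(Y=2 | obs) = 1/30 / 23/480 = 16/23
P(Y=3 | obs) = 7/480 / 23/480 = 7/23

P(Y = 3 | obs) = 7/23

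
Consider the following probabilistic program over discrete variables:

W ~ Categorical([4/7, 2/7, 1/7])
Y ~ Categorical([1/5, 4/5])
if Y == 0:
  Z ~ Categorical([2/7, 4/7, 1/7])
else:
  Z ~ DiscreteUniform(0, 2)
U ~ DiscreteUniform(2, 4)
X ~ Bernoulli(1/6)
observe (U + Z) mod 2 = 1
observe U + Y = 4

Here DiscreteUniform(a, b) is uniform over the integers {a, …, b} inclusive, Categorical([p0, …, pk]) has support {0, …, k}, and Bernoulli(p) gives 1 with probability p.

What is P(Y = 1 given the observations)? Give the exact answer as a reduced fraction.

Enumerate traces; 18 have nonzero weight after conditioning:
  (W=0, Y=0, Z=1, U=4, X=0) weight 8/441
  (W=0, Y=0, Z=1, U=4, X=1) weight 8/2205
  (W=0, Y=1, Z=0, U=3, X=0) weight 8/189
  (W=0, Y=1, Z=0, U=3, X=1) weight 8/945
  (W=0, Y=1, Z=2, U=3, X=0) weight 8/189
  (W=0, Y=1, Z=2, U=3, X=1) weight 8/945
  (W=1, Y=0, Z=1, U=4, X=0) weight 4/441
  (W=1, Y=0, Z=1, U=4, X=1) weight 4/2205
  … 10 more
Group by Y:
  weight(Y=0) = 4/105
  weight(Y=1) = 8/45
Total weight = 4/105 + 8/45 = 68/315
P(Y=0 | obs) = 4/105 / 68/315 = 3/17
P(Y=1 | obs) = 8/45 / 68/315 = 14/17

P(Y = 1 | obs) = 14/17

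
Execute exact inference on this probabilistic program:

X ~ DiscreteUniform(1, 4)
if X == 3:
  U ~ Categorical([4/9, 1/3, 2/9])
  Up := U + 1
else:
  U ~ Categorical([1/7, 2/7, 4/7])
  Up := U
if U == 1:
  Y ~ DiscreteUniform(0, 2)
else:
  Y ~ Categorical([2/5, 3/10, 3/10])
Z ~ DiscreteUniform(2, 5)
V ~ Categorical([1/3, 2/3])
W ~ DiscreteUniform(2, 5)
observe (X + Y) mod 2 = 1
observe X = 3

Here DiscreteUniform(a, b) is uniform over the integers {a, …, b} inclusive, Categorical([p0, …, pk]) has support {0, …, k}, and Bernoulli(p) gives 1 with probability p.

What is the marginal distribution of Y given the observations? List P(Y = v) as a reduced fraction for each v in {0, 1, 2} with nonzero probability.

Enumerate traces; 192 have nonzero weight after conditioning:
  (X=3, U=0, Y=0, Z=2, V=0, W=2) weight 1/1080
  (X=3, U=0, Y=0, Z=2, V=0, W=3) weight 1/1080
  (X=3, U=0, Y=0, Z=2, V=0, W=4) weight 1/1080
  (X=3, U=0, Y=0, Z=2, V=0, W=5) weight 1/1080
  (X=3, U=0, Y=0, Z=2, V=1, W=2) weight 1/540
  (X=3, U=0, Y=0, Z=2, V=1, W=3) weight 1/540
  (X=3, U=0, Y=0, Z=2, V=1, W=4) weight 1/540
  (X=3, U=0, Y=0, Z=2, V=1, W=5) weight 1/540
  (X=3, U=0, Y=2, Z=2, V=0, W=2) weight 1/1440
  … 183 more
Group by Y:
  weight(Y=0) = 17/180
  weight(Y=2) = 7/90
Total weight = 17/180 + 7/90 = 31/180
P(Y=0 | obs) = 17/180 / 31/180 = 17/31
P(Y=2 | obs) = 7/90 / 31/180 = 14/31

P(Y=0) = 17/31, P(Y=2) = 14/31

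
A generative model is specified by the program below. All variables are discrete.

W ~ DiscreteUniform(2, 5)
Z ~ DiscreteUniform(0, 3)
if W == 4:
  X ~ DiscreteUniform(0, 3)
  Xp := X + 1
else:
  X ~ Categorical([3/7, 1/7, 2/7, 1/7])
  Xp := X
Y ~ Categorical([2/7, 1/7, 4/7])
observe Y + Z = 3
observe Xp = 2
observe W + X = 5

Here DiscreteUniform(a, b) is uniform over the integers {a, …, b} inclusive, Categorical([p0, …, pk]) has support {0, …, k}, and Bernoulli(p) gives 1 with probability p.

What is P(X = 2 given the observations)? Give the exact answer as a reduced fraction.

Enumerate traces; 6 have nonzero weight after conditioning:
  (W=3, Z=1, X=2, Y=2) weight 1/98
  (W=3, Z=2, X=2, Y=1) weight 1/392
  (W=3, Z=3, X=2, Y=0) weight 1/196
  (W=4, Z=1, X=1, Y=2) weight 1/112
  (W=4, Z=2, X=1, Y=1) weight 1/448
  (W=4, Z=3, X=1, Y=0) weight 1/224
Group by X:
  weight(X=1) = 1/64
  weight(X=2) = 1/56
Total weight = 1/64 + 1/56 = 15/448
P(X=1 | obs) = 1/64 / 15/448 = 7/15
P(X=2 | obs) = 1/56 / 15/448 = 8/15

P(X = 2 | obs) = 8/15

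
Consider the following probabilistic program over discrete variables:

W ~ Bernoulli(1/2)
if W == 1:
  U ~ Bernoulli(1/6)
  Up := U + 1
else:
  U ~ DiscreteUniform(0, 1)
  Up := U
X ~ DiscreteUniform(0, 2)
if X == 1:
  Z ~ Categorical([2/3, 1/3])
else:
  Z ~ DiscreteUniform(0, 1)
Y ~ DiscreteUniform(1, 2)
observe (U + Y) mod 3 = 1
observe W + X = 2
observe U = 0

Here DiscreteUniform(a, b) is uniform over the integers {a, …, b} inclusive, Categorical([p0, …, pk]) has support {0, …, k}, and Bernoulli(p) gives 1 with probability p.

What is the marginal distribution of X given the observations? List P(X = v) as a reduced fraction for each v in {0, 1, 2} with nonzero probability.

P(X=1) = 5/8, P(X=2) = 3/8

Enumerate traces; 4 have nonzero weight after conditioning:
  (W=0, U=0, X=2, Z=0, Y=1) weight 1/48
  (W=0, U=0, X=2, Z=1, Y=1) weight 1/48
  (W=1, U=0, X=1, Z=0, Y=1) weight 5/108
  (W=1, U=0, X=1, Z=1, Y=1) weight 5/216
Group by X:
  weight(X=1) = 5/72
  weight(X=2) = 1/24
Total weight = 5/72 + 1/24 = 1/9
P(X=1 | obs) = 5/72 / 1/9 = 5/8
P(X=2 | obs) = 1/24 / 1/9 = 3/8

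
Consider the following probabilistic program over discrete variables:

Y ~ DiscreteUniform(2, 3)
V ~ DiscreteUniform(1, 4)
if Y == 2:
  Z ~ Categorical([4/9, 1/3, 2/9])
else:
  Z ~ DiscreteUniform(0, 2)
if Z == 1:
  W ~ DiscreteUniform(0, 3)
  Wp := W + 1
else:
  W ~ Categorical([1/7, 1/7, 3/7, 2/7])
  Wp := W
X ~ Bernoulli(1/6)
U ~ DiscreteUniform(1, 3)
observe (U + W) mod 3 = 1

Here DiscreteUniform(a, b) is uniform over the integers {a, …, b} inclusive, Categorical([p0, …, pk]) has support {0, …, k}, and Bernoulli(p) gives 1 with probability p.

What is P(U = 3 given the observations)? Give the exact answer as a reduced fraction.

P(U = 3 | obs) = 5/28

Enumerate traces; 192 have nonzero weight after conditioning:
  (Y=2, V=1, Z=0, W=0, X=0, U=1) weight 5/2268
  (Y=2, V=1, Z=0, W=0, X=1, U=1) weight 1/2268
  (Y=2, V=1, Z=0, W=1, X=0, U=3) weight 5/2268
  (Y=2, V=1, Z=0, W=1, X=1, U=3) weight 1/2268
  (Y=2, V=1, Z=0, W=2, X=0, U=2) weight 5/756
  (Y=2, V=1, Z=0, W=2, X=1, U=2) weight 1/756
  (Y=2, V=1, Z=0, W=3, X=0, U=1) weight 5/1134
  (Y=2, V=1, Z=0, W=3, X=1, U=1) weight 1/1134
  … 184 more
Group by U:
  weight(U=1) = 19/126
  weight(U=2) = 31/252
  weight(U=3) = 5/84
Total weight = 19/126 + 31/252 + 5/84 = 1/3
P(U=1 | obs) = 19/126 / 1/3 = 19/42
P(U=2 | obs) = 31/252 / 1/3 = 31/84
P(U=3 | obs) = 5/84 / 1/3 = 5/28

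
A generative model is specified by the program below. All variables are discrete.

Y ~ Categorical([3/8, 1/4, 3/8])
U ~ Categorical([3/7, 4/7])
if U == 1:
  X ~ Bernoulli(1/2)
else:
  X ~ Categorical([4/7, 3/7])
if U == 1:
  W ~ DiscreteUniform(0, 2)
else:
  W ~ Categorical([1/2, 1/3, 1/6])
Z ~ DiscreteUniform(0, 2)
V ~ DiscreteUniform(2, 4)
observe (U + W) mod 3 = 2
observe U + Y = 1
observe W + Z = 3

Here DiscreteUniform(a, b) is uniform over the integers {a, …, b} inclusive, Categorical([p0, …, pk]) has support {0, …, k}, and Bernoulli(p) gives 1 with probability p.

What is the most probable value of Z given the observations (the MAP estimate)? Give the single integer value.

Enumerate traces; 12 have nonzero weight after conditioning:
  (Y=0, U=1, X=0, W=1, Z=2, V=2) weight 1/252
  (Y=0, U=1, X=0, W=1, Z=2, V=3) weight 1/252
  (Y=0, U=1, X=0, W=1, Z=2, V=4) weight 1/252
  (Y=0, U=1, X=1, W=1, Z=2, V=2) weight 1/252
  (Y=0, U=1, X=1, W=1, Z=2, V=3) weight 1/252
  (Y=0, U=1, X=1, W=1, Z=2, V=4) weight 1/252
  (Y=1, U=0, X=0, W=2, Z=1, V=2) weight 1/882
  (Y=1, U=0, X=0, W=2, Z=1, V=3) weight 1/882
  … 4 more
Group by Z:
  weight(Z=1) = 1/168
  weight(Z=2) = 1/42
Total weight = 1/168 + 1/42 = 5/168
P(Z=1 | obs) = 1/168 / 5/168 = 1/5
P(Z=2 | obs) = 1/42 / 5/168 = 4/5
argmax = 2

argmax_v P(Z = v | obs) = 2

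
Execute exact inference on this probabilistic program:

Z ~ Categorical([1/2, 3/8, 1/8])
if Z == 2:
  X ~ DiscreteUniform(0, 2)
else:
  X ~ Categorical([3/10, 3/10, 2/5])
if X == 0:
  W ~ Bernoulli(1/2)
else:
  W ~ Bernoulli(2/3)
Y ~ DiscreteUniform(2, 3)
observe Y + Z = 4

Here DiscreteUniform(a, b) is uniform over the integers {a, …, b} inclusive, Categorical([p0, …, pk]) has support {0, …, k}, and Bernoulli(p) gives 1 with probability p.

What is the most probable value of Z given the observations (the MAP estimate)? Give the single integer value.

argmax_v P(Z = v | obs) = 1

Enumerate traces; 12 have nonzero weight after conditioning:
  (Z=1, X=0, W=0, Y=3) weight 9/320
  (Z=1, X=0, W=1, Y=3) weight 9/320
  (Z=1, X=1, W=0, Y=3) weight 3/160
  (Z=1, X=1, W=1, Y=3) weight 3/80
  (Z=1, X=2, W=0, Y=3) weight 1/40
  (Z=1, X=2, W=1, Y=3) weight 1/20
  (Z=2, X=0, W=0, Y=2) weight 1/96
  (Z=2, X=0, W=1, Y=2) weight 1/96
  … 4 more
Group by Z:
  weight(Z=1) = 3/16
  weight(Z=2) = 1/16
Total weight = 3/16 + 1/16 = 1/4
P(Z=1 | obs) = 3/16 / 1/4 = 3/4
P(Z=2 | obs) = 1/16 / 1/4 = 1/4
argmax = 1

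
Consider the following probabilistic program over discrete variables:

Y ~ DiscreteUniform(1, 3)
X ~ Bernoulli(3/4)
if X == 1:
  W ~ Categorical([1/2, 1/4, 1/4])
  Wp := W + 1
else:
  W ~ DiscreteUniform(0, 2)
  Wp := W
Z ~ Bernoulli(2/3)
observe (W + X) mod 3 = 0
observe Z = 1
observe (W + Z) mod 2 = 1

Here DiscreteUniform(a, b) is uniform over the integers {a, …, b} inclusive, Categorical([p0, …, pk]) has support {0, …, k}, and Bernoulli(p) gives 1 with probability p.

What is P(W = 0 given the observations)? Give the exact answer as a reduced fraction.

Enumerate traces; 6 have nonzero weight after conditioning:
  (Y=1, X=0, W=0, Z=1) weight 1/54
  (Y=1, X=1, W=2, Z=1) weight 1/24
  (Y=2, X=0, W=0, Z=1) weight 1/54
  (Y=2, X=1, W=2, Z=1) weight 1/24
  (Y=3, X=0, W=0, Z=1) weight 1/54
  (Y=3, X=1, W=2, Z=1) weight 1/24
Group by W:
  weight(W=0) = 1/18
  weight(W=2) = 1/8
Total weight = 1/18 + 1/8 = 13/72
P(W=0 | obs) = 1/18 / 13/72 = 4/13
P(W=2 | obs) = 1/8 / 13/72 = 9/13

P(W = 0 | obs) = 4/13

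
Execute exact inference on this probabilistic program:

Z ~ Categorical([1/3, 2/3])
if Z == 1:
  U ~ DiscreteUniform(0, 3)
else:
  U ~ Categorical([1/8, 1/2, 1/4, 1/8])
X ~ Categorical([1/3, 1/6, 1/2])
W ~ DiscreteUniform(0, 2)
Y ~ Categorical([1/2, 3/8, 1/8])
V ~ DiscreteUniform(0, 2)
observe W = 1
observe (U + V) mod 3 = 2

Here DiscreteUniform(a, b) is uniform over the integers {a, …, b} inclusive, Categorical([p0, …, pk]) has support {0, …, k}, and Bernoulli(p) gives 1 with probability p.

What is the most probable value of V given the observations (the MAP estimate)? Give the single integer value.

argmax_v P(V = v | obs) = 2

Enumerate traces; 72 have nonzero weight after conditioning:
  (Z=0, U=0, X=0, W=1, Y=0, V=2) weight 1/1296
  (Z=0, U=0, X=0, W=1, Y=1, V=2) weight 1/1728
  (Z=0, U=0, X=0, W=1, Y=2, V=2) weight 1/5184
  (Z=0, U=0, X=1, W=1, Y=0, V=2) weight 1/2592
  (Z=0, U=0, X=1, W=1, Y=1, V=2) weight 1/3456
  (Z=0, U=0, X=1, W=1, Y=2, V=2) weight 1/10368
  (Z=0, U=0, X=2, W=1, Y=0, V=2) weight 1/864
  (Z=0, U=0, X=2, W=1, Y=1, V=2) weight 1/1152
  (Z=0, U=1, X=0, W=1, Y=0, V=1) weight 1/324
  (Z=0, U=2, X=0, W=1, Y=0, V=0) weight 1/648
  … 62 more
Group by V:
  weight(V=0) = 1/36
  weight(V=1) = 1/27
  weight(V=2) = 5/108
Total weight = 1/36 + 1/27 + 5/108 = 1/9
P(V=0 | obs) = 1/36 / 1/9 = 1/4
P(V=1 | obs) = 1/27 / 1/9 = 1/3
P(V=2 | obs) = 5/108 / 1/9 = 5/12
argmax = 2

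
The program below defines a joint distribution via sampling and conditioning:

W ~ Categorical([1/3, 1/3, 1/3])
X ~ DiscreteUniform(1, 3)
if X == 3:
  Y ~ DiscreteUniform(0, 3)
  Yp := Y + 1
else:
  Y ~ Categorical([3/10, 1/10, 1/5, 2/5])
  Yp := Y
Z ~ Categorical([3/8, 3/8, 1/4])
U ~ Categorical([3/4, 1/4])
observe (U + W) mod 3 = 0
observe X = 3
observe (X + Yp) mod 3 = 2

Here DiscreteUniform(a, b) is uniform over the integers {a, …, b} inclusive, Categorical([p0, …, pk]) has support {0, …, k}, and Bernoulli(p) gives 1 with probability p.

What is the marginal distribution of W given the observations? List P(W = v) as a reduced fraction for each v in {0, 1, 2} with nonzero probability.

Enumerate traces; 6 have nonzero weight after conditioning:
  (W=0, X=3, Y=1, Z=0, U=0) weight 1/128
  (W=0, X=3, Y=1, Z=1, U=0) weight 1/128
  (W=0, X=3, Y=1, Z=2, U=0) weight 1/192
  (W=2, X=3, Y=1, Z=0, U=1) weight 1/384
  (W=2, X=3, Y=1, Z=1, U=1) weight 1/384
  (W=2, X=3, Y=1, Z=2, U=1) weight 1/576
Group by W:
  weight(W=0) = 1/48
  weight(W=2) = 1/144
Total weight = 1/48 + 1/144 = 1/36
P(W=0 | obs) = 1/48 / 1/36 = 3/4
P(W=2 | obs) = 1/144 / 1/36 = 1/4

P(W=0) = 3/4, P(W=2) = 1/4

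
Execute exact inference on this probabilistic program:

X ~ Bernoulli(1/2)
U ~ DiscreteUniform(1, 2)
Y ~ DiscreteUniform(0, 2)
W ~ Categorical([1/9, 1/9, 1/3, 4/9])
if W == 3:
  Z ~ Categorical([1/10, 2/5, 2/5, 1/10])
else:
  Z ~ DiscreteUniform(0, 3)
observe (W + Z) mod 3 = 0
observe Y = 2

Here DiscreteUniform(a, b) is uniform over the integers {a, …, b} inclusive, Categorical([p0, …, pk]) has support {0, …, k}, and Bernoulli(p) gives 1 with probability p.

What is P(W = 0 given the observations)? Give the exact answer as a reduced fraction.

Enumerate traces; 24 have nonzero weight after conditioning:
  (X=0, U=1, Y=2, W=0, Z=0) weight 1/432
  (X=0, U=1, Y=2, W=0, Z=3) weight 1/432
  (X=0, U=1, Y=2, W=1, Z=2) weight 1/432
  (X=0, U=1, Y=2, W=2, Z=1) weight 1/144
  (X=0, U=1, Y=2, W=3, Z=0) weight 1/270
  (X=0, U=1, Y=2, W=3, Z=3) weight 1/270
  (X=0, U=2, Y=2, W=0, Z=0) weight 1/432
  (X=0, U=2, Y=2, W=0, Z=3) weight 1/432
  … 16 more
Group by W:
  weight(W=0) = 1/54
  weight(W=1) = 1/108
  weight(W=2) = 1/36
  weight(W=3) = 4/135
Total weight = 1/54 + 1/108 + 1/36 + 4/135 = 23/270
P(W=0 | obs) = 1/54 / 23/270 = 5/23
P(W=1 | obs) = 1/108 / 23/270 = 5/46
P(W=2 | obs) = 1/36 / 23/270 = 15/46
P(W=3 | obs) = 4/135 / 23/270 = 8/23

P(W = 0 | obs) = 5/23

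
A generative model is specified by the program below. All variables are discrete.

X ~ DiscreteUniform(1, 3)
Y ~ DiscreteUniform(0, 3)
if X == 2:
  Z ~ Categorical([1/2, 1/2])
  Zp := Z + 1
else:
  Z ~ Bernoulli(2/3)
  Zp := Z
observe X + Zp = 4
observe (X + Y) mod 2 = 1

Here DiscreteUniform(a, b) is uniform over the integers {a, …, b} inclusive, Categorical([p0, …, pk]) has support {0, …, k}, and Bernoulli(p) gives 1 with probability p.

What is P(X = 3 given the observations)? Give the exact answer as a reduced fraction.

Enumerate traces; 4 have nonzero weight after conditioning:
  (X=2, Y=1, Z=1) weight 1/24
  (X=2, Y=3, Z=1) weight 1/24
  (X=3, Y=0, Z=1) weight 1/18
  (X=3, Y=2, Z=1) weight 1/18
Group by X:
  weight(X=2) = 1/12
  weight(X=3) = 1/9
Total weight = 1/12 + 1/9 = 7/36
P(X=2 | obs) = 1/12 / 7/36 = 3/7
P(X=3 | obs) = 1/9 / 7/36 = 4/7

P(X = 3 | obs) = 4/7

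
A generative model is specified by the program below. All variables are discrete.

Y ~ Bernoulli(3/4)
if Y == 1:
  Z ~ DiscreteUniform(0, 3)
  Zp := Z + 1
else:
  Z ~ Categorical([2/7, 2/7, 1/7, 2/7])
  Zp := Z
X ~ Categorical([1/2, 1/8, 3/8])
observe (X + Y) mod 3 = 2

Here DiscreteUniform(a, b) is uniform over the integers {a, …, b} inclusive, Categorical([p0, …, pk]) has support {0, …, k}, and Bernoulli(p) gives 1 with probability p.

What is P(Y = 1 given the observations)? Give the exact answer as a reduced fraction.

P(Y = 1 | obs) = 1/2

Enumerate traces; 8 have nonzero weight after conditioning:
  (Y=0, Z=0, X=2) weight 3/112
  (Y=0, Z=1, X=2) weight 3/112
  (Y=0, Z=2, X=2) weight 3/224
  (Y=0, Z=3, X=2) weight 3/112
  (Y=1, Z=0, X=1) weight 3/128
  (Y=1, Z=1, X=1) weight 3/128
  (Y=1, Z=2, X=1) weight 3/128
  (Y=1, Z=3, X=1) weight 3/128
Group by Y:
  weight(Y=0) = 3/32
  weight(Y=1) = 3/32
Total weight = 3/32 + 3/32 = 3/16
P(Y=0 | obs) = 3/32 / 3/16 = 1/2
P(Y=1 | obs) = 3/32 / 3/16 = 1/2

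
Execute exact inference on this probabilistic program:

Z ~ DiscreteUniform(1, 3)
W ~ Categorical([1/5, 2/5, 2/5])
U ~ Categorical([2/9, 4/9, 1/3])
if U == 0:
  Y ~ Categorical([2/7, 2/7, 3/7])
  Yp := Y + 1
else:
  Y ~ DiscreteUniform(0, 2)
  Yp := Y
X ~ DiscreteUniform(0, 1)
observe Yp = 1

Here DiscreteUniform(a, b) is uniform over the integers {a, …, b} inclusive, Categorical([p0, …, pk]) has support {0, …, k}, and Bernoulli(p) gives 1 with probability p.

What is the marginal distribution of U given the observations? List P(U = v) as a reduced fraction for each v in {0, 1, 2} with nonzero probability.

P(U=0) = 12/61, P(U=1) = 28/61, P(U=2) = 21/61

Enumerate traces; 54 have nonzero weight after conditioning:
  (Z=1, W=0, U=0, Y=0, X=0) weight 2/945
  (Z=1, W=0, U=0, Y=0, X=1) weight 2/945
  (Z=1, W=0, U=1, Y=1, X=0) weight 2/405
  (Z=1, W=0, U=1, Y=1, X=1) weight 2/405
  (Z=1, W=0, U=2, Y=1, X=0) weight 1/270
  (Z=1, W=0, U=2, Y=1, X=1) weight 1/270
  (Z=1, W=1, U=0, Y=0, X=0) weight 4/945
  (Z=1, W=1, U=0, Y=0, X=1) weight 4/945
  … 46 more
Group by U:
  weight(U=0) = 4/63
  weight(U=1) = 4/27
  weight(U=2) = 1/9
Total weight = 4/63 + 4/27 + 1/9 = 61/189
P(U=0 | obs) = 4/63 / 61/189 = 12/61
P(U=1 | obs) = 4/27 / 61/189 = 28/61
P(U=2 | obs) = 1/9 / 61/189 = 21/61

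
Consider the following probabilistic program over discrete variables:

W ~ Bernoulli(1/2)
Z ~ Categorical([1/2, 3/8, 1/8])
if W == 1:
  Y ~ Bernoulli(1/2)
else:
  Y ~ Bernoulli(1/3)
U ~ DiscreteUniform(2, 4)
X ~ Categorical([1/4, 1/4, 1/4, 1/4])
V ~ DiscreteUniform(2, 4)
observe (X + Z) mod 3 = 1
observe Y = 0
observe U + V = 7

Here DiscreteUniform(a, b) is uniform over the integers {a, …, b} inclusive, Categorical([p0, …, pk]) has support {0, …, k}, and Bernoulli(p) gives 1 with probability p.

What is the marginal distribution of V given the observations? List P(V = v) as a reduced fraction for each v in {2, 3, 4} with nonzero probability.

P(V=3) = 1/2, P(V=4) = 1/2

Enumerate traces; 16 have nonzero weight after conditioning:
  (W=0, Z=0, Y=0, U=3, X=1, V=4) weight 1/216
  (W=0, Z=0, Y=0, U=4, X=1, V=3) weight 1/216
  (W=0, Z=1, Y=0, U=3, X=0, V=4) weight 1/288
  (W=0, Z=1, Y=0, U=3, X=3, V=4) weight 1/288
  (W=0, Z=1, Y=0, U=4, X=0, V=3) weight 1/288
  (W=0, Z=1, Y=0, U=4, X=3, V=3) weight 1/288
  (W=0, Z=2, Y=0, U=3, X=2, V=4) weight 1/864
  (W=0, Z=2, Y=0, U=4, X=2, V=3) weight 1/864
  … 8 more
Group by V:
  weight(V=3) = 77/3456
  weight(V=4) = 77/3456
Total weight = 77/3456 + 77/3456 = 77/1728
P(V=3 | obs) = 77/3456 / 77/1728 = 1/2
P(V=4 | obs) = 77/3456 / 77/1728 = 1/2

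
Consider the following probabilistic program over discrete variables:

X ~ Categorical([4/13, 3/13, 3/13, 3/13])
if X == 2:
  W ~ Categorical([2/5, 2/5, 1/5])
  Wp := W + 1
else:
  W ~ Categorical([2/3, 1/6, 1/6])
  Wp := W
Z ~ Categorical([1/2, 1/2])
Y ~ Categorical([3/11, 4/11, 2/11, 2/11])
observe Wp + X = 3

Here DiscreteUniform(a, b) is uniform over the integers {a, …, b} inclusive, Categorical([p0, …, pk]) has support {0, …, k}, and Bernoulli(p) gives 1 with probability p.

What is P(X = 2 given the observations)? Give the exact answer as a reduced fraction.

P(X = 2 | obs) = 12/37

Enumerate traces; 24 have nonzero weight after conditioning:
  (X=1, W=2, Z=0, Y=0) weight 3/572
  (X=1, W=2, Z=0, Y=1) weight 1/143
  (X=1, W=2, Z=0, Y=2) weight 1/286
  (X=1, W=2, Z=0, Y=3) weight 1/286
  (X=1, W=2, Z=1, Y=0) weight 3/572
  (X=1, W=2, Z=1, Y=1) weight 1/143
  (X=1, W=2, Z=1, Y=2) weight 1/286
  (X=1, W=2, Z=1, Y=3) weight 1/286
  (X=2, W=0, Z=0, Y=0) weight 9/715
  (X=3, W=0, Z=0, Y=0) weight 3/143
  … 14 more
Group by X:
  weight(X=1) = 1/26
  weight(X=2) = 6/65
  weight(X=3) = 2/13
Total weight = 1/26 + 6/65 + 2/13 = 37/130
P(X=1 | obs) = 1/26 / 37/130 = 5/37
P(X=2 | obs) = 6/65 / 37/130 = 12/37
P(X=3 | obs) = 2/13 / 37/130 = 20/37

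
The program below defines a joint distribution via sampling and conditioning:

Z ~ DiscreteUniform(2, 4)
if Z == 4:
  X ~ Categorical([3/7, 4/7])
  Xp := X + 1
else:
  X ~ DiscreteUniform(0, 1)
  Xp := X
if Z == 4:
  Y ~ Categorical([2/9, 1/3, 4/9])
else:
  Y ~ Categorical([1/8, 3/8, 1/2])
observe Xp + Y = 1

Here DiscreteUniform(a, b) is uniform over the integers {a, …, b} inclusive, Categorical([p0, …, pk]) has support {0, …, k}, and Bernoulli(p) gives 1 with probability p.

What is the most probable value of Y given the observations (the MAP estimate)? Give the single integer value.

argmax_v P(Y = v | obs) = 1

Enumerate traces; 5 have nonzero weight after conditioning:
  (Z=2, X=0, Y=1) weight 1/16
  (Z=2, X=1, Y=0) weight 1/48
  (Z=3, X=0, Y=1) weight 1/16
  (Z=3, X=1, Y=0) weight 1/48
  (Z=4, X=0, Y=0) weight 2/63
Group by Y:
  weight(Y=0) = 37/504
  weight(Y=1) = 1/8
Total weight = 37/504 + 1/8 = 25/126
P(Y=0 | obs) = 37/504 / 25/126 = 37/100
P(Y=1 | obs) = 1/8 / 25/126 = 63/100
argmax = 1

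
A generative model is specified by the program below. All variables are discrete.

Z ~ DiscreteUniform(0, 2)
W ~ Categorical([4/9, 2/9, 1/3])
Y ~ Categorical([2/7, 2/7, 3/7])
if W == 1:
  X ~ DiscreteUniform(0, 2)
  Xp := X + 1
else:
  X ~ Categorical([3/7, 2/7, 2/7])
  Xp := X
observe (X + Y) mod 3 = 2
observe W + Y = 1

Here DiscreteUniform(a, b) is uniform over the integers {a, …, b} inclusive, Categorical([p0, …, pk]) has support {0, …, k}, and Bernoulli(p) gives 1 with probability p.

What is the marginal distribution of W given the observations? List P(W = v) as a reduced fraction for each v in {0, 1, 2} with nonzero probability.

Enumerate traces; 6 have nonzero weight after conditioning:
  (Z=0, W=0, Y=1, X=1) weight 16/1323
  (Z=0, W=1, Y=0, X=2) weight 4/567
  (Z=1, W=0, Y=1, X=1) weight 16/1323
  (Z=1, W=1, Y=0, X=2) weight 4/567
  (Z=2, W=0, Y=1, X=1) weight 16/1323
  (Z=2, W=1, Y=0, X=2) weight 4/567
Group by W:
  weight(W=0) = 16/441
  weight(W=1) = 4/189
Total weight = 16/441 + 4/189 = 76/1323
P(W=0 | obs) = 16/441 / 76/1323 = 12/19
P(W=1 | obs) = 4/189 / 76/1323 = 7/19

P(W=0) = 12/19, P(W=1) = 7/19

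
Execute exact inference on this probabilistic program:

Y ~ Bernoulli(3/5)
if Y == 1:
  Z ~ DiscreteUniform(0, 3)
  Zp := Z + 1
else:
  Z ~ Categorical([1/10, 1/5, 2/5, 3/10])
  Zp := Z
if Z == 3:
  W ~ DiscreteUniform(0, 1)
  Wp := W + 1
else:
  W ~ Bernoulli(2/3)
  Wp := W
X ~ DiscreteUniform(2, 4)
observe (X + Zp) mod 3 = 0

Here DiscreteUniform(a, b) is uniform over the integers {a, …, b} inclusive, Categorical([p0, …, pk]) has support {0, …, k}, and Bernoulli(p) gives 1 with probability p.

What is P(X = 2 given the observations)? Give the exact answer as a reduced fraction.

P(X = 2 | obs) = 19/50

Enumerate traces; 16 have nonzero weight after conditioning:
  (Y=0, Z=0, W=0, X=3) weight 1/225
  (Y=0, Z=0, W=1, X=3) weight 2/225
  (Y=0, Z=1, W=0, X=2) weight 2/225
  (Y=0, Z=1, W=1, X=2) weight 4/225
  (Y=0, Z=2, W=0, X=4) weight 4/225
  (Y=0, Z=2, W=1, X=4) weight 8/225
  (Y=0, Z=3, W=0, X=3) weight 1/50
  (Y=0, Z=3, W=1, X=3) weight 1/50
  … 8 more
Group by X:
  weight(X=2) = 19/150
  weight(X=3) = 31/300
  weight(X=4) = 31/300
Total weight = 19/150 + 31/300 + 31/300 = 1/3
P(X=2 | obs) = 19/150 / 1/3 = 19/50
P(X=3 | obs) = 31/300 / 1/3 = 31/100
P(X=4 | obs) = 31/300 / 1/3 = 31/100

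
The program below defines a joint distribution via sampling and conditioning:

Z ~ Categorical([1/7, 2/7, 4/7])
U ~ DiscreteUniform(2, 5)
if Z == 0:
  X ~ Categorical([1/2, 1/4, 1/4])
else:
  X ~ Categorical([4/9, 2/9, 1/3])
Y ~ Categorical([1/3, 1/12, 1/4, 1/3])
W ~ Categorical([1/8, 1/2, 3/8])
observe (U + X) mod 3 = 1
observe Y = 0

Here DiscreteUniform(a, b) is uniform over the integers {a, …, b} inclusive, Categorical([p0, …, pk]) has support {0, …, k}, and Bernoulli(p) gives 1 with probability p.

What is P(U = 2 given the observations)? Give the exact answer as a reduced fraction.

Enumerate traces; 36 have nonzero weight after conditioning:
  (Z=0, U=2, X=2, Y=0, W=0) weight 1/2688
  (Z=0, U=2, X=2, Y=0, W=1) weight 1/672
  (Z=0, U=2, X=2, Y=0, W=2) weight 1/896
  (Z=0, U=3, X=1, Y=0, W=0) weight 1/2688
  (Z=0, U=3, X=1, Y=0, W=1) weight 1/672
  (Z=0, U=3, X=1, Y=0, W=2) weight 1/896
  (Z=0, U=4, X=0, Y=0, W=0) weight 1/1344
  (Z=0, U=4, X=0, Y=0, W=1) weight 1/336
  (Z=0, U=5, X=2, Y=0, W=0) weight 1/2688
  … 27 more
Group by U:
  weight(U=2) = 3/112
  weight(U=3) = 19/1008
  weight(U=4) = 19/504
  weight(U=5) = 3/112
Total weight = 3/112 + 19/1008 + 19/504 + 3/112 = 37/336
P(U=2 | obs) = 3/112 / 37/336 = 9/37
P(U=3 | obs) = 19/1008 / 37/336 = 19/111
P(U=4 | obs) = 19/504 / 37/336 = 38/111
P(U=5 | obs) = 3/112 / 37/336 = 9/37

P(U = 2 | obs) = 9/37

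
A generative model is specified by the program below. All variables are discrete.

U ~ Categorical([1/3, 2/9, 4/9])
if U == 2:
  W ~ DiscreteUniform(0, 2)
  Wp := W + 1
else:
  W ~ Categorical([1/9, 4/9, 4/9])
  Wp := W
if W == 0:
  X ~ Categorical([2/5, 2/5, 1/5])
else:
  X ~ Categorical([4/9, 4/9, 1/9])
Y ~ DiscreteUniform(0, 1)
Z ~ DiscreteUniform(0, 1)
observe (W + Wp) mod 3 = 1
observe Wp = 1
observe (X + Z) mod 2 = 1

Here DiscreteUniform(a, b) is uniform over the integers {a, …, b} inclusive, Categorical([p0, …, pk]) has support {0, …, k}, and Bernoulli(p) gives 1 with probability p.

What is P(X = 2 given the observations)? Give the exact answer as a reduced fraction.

P(X = 2 | obs) = 1/5

Enumerate traces; 6 have nonzero weight after conditioning:
  (U=2, W=0, X=0, Y=0, Z=1) weight 2/135
  (U=2, W=0, X=0, Y=1, Z=1) weight 2/135
  (U=2, W=0, X=1, Y=0, Z=0) weight 2/135
  (U=2, W=0, X=1, Y=1, Z=0) weight 2/135
  (U=2, W=0, X=2, Y=0, Z=1) weight 1/135
  (U=2, W=0, X=2, Y=1, Z=1) weight 1/135
Group by X:
  weight(X=0) = 4/135
  weight(X=1) = 4/135
  weight(X=2) = 2/135
Total weight = 4/135 + 4/135 + 2/135 = 2/27
P(X=0 | obs) = 4/135 / 2/27 = 2/5
P(X=1 | obs) = 4/135 / 2/27 = 2/5
P(X=2 | obs) = 2/135 / 2/27 = 1/5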